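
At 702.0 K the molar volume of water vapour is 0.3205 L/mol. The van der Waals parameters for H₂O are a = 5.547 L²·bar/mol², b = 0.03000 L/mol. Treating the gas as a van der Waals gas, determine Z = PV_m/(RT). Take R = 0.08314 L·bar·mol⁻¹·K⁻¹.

Z ≈ 0.8067

P = RT/(V_m − b) − a/V_m² = (0.08314)(702.0)/(0.3205 − 0.03000) − 5.547/(0.3205)²
  = 58.364/0.29050 − 54.001 = 200.91 − 54.001 = 146.91 bar
Z = PV_m/(RT) = (146.91)(0.3205)/((0.08314)(702.0)) = 47.085/58.364 = 0.8067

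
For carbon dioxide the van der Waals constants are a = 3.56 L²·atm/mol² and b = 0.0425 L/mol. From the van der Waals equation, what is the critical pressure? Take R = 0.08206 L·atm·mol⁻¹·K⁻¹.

P_c ≈ 73.00 atm

For a van der Waals gas, P_c = a/(27b²).
P_c = 3.56/(27×(0.0425)²) = 3.56/0.048769 = 73.00 atm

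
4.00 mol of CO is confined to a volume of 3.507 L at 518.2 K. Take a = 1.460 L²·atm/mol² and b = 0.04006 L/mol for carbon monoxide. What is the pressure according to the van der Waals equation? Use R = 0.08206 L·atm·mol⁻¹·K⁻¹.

P ≈ 48.92 atm

P = nRT/(V − nb) − a n²/V²
nRT/(V − nb) = (4.00)(0.08206)(518.2)/(3.507 − 4.00×0.04006) = 170.09/3.3468 = 50.822 atm
a n²/V² = (1.460)(4.00)²/(3.507)² = 1.8993 atm
P = 50.822 − 1.8993 = 48.92 atm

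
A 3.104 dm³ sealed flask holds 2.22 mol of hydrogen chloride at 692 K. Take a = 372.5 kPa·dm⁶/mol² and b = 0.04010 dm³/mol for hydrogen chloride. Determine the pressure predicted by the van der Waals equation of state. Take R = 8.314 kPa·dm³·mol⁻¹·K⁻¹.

P ≈ 4046 kPa

P = nRT/(V − nb) − a n²/V²
nRT/(V − nb) = (2.22)(8.314)(692)/(3.104 − 2.22×0.04010) = 12772/3.0150 = 4236.2 kPa
a n²/V² = (372.5)(2.22)²/(3.104)² = 190.54 kPa
P = 4236.2 − 190.54 = 4046 kPa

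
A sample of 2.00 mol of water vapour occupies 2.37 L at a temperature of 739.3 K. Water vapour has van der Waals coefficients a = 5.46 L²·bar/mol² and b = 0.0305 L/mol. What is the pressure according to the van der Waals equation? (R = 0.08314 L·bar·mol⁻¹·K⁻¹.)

P = nRT/(V − nb) − a n²/V²
nRT/(V − nb) = (2.00)(0.08314)(739.3)/(2.37 − 2.00×0.0305) = 122.93/2.3090 = 53.239 bar
a n²/V² = (5.46)(2.00)²/(2.37)² = 3.8883 bar
P = 53.239 − 3.8883 = 49.35 bar

P ≈ 49.35 bar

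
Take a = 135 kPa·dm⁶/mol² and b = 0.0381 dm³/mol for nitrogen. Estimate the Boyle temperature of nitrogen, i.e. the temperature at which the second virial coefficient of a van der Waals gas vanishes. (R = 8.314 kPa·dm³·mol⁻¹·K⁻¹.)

For a van der Waals gas the second virial coefficient B₂ = b − a/(RT) vanishes at T_B = a/(Rb).
T_B = 135/(8.314×0.0381) = 135/0.31676 = 426.2 K

T_B ≈ 426.2 K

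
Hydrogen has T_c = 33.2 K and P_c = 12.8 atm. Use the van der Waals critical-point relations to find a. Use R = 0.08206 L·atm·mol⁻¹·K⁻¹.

a ≈ 0.2446 L²·atm/mol²

From T_c = 8a/(27Rb) and P_c = a/(27b²): a = 27 R² T_c²/(64 P_c).
a = 27×(0.08206)²×(33.2)²/(64×12.8) = 200.40/819.20 = 0.2446 L²·atm/mol²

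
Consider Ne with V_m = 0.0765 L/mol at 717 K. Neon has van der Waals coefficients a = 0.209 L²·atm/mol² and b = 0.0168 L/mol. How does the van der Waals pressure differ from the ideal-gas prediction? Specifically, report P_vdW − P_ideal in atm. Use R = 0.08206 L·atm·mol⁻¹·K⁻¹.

Ideal: P_ideal = RT/V_m = (0.08206)(717)/0.0765 = 769.111 atm
vdW: P = RT/(V_m − b) − a/V_m² = 58.8370/0.0597000 − 0.209/0.00585225 = 985.544 − 35.7128 = 949.831 atm
ΔP = 949.831 − 769.111 = 180.7 atm

ΔP ≈ 180.7 atm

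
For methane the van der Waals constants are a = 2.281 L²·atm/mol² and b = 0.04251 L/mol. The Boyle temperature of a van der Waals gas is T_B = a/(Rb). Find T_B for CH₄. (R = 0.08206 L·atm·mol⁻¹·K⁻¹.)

T_B ≈ 653.9 K

For a van der Waals gas the second virial coefficient B₂ = b − a/(RT) vanishes at T_B = a/(Rb).
T_B = 2.281/(0.08206×0.04251) = 2.281/0.0034884 = 653.9 K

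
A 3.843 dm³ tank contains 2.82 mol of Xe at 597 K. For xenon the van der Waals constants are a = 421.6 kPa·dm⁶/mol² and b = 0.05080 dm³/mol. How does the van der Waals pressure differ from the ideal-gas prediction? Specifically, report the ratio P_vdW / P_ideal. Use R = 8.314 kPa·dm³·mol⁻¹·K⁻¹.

P_vdW / P_ideal ≈ 0.9764

Ideal: P_ideal = nRT/V = (2.82)(8.314)(597)/3.843 = 3642.19 kPa
vdW: P = nRT/(V − nb) − a n²/V² = 13997.0/3.69974 − 3352.73/14.7686 = 3783.24 − 227.017 = 3556.22 kPa
Ratio = 3556.22/3642.19 = 0.9764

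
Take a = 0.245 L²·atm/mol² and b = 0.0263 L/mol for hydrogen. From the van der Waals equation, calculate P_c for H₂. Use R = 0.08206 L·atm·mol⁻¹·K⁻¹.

For a van der Waals gas, P_c = a/(27b²).
P_c = 0.245/(27×(0.0263)²) = 0.245/0.018676 = 13.12 atm

P_c ≈ 13.12 atm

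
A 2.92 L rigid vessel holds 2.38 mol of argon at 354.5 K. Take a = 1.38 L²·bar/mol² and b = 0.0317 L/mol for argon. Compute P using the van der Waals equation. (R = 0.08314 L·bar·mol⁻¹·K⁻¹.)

P ≈ 23.74 bar

P = nRT/(V − nb) − a n²/V²
nRT/(V − nb) = (2.38)(0.08314)(354.5)/(2.92 − 2.38×0.0317) = 70.146/2.8446 = 24.659 bar
a n²/V² = (1.38)(2.38)²/(2.92)² = 0.91678 bar
P = 24.659 − 0.91678 = 23.74 bar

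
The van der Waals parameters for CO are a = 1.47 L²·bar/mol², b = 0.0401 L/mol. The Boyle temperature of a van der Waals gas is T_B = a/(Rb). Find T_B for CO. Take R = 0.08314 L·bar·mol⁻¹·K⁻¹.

T_B ≈ 440.9 K

For a van der Waals gas the second virial coefficient B₂ = b − a/(RT) vanishes at T_B = a/(Rb).
T_B = 1.47/(0.08314×0.0401) = 1.47/0.0033339 = 440.9 K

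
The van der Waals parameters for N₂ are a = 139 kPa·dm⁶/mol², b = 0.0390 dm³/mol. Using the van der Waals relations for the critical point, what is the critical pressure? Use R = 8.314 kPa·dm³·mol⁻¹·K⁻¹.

For a van der Waals gas, P_c = a/(27b²).
P_c = 139/(27×(0.0390)²) = 139/0.041067 = 3385 kPa

P_c ≈ 3385 kPa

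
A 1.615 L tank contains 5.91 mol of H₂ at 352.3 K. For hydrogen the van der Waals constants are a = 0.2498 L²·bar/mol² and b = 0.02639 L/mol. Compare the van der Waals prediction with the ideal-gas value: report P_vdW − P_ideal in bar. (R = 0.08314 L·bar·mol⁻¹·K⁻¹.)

Ideal: P_ideal = nRT/V = (5.91)(0.08314)(352.3)/1.615 = 107.186 bar
vdW: P = nRT/(V − nb) − a n²/V² = 173.105/1.45904 − 8.72504/2.60823 = 118.643 − 3.34520 = 115.298 bar
ΔP = 115.298 − 107.186 = 8.11 bar

ΔP ≈ 8.11 bar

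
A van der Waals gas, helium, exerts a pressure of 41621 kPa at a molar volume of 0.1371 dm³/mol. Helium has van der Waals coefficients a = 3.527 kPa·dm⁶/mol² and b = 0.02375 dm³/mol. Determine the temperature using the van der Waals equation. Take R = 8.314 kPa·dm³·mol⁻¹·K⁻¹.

T ≈ 570.0 K

T = (P + a/V_m²)(V_m − b)/R
P + a/V_m² = 41621 + 3.527/(0.1371)² = 41809 kPa
V_m − b = 0.1371 − 0.02375 = 0.11335 dm³/mol
T = (41809)(0.11335)/8.314 = 570.0 K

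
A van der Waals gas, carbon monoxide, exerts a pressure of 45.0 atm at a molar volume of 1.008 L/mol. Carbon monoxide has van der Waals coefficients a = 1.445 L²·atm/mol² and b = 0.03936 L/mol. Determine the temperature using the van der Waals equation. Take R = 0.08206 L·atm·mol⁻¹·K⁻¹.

T ≈ 548.0 K

T = (P + a/V_m²)(V_m − b)/R
P + a/V_m² = 45.0 + 1.445/(1.008)² = 46.422 atm
V_m − b = 1.008 − 0.03936 = 0.96864 L/mol
T = (46.422)(0.96864)/0.08206 = 548.0 K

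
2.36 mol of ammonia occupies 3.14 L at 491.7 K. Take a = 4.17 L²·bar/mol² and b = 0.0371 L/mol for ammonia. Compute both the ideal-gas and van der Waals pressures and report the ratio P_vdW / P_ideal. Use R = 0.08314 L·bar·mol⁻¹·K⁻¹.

P_vdW / P_ideal ≈ 0.9520

Ideal: P_ideal = nRT/V = (2.36)(0.08314)(491.7)/3.14 = 30.7250 bar
vdW: P = nRT/(V − nb) − a n²/V² = 96.4767/3.05244 − 23.2252/9.85960 = 31.6064 − 2.35559 = 29.2508 bar
Ratio = 29.2508/30.7250 = 0.9520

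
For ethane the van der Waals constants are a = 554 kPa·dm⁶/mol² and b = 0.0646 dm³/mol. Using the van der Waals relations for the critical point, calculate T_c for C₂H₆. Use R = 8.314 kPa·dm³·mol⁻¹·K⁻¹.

T_c ≈ 305.6 K

For a van der Waals gas, T_c = 8a/(27Rb).
T_c = 8×554/(27×8.314×0.0646) = 4432.0/14.501 = 305.6 K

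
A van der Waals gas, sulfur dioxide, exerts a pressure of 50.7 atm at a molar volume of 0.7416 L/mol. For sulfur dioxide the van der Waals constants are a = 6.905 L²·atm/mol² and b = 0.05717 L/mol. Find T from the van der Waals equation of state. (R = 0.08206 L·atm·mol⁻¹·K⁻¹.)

T ≈ 527.6 K

T = (P + a/V_m²)(V_m − b)/R
P + a/V_m² = 50.7 + 6.905/(0.7416)² = 63.255 atm
V_m − b = 0.7416 − 0.05717 = 0.68443 L/mol
T = (63.255)(0.68443)/0.08206 = 527.6 K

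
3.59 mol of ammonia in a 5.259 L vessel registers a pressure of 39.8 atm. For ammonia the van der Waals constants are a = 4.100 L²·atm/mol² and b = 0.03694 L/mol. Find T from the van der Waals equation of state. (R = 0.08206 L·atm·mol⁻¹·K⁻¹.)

T ≈ 725.8 K

T = (P + a n²/V²)(V − nb)/(nR)
P + a n²/V² = 39.8 + (4.100)(3.59)²/(5.259)² = 41.711 atm
V − nb = 5.259 − (3.59)(0.03694) = 5.1264 L
T = (41.711)(5.1264)/((3.59)(0.08206)) = 725.8 K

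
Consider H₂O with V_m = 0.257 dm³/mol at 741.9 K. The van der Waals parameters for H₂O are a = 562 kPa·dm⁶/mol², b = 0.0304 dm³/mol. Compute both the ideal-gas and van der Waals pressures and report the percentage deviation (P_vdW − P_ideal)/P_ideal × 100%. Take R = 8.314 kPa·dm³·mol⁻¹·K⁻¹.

-22.04 %

Ideal: P_ideal = RT/V_m = (8.314)(741.9)/0.257 = 24000.6 kPa
vdW: P = RT/(V_m − b) − a/V_m² = 6168.16/0.226600 − 562/0.0660490 = 27220.5 − 8508.83 = 18711.7 kPa
% deviation = (18711.7 − 24000.6)/24000.6 × 100% = -22.04%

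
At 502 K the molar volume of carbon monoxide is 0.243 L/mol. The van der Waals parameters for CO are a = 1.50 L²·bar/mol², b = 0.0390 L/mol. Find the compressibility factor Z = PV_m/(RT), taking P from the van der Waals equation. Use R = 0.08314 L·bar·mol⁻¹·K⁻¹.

P = RT/(V_m − b) − a/V_m² = (0.08314)(502)/(0.243 − 0.0390) − 1.50/(0.243)²
  = 41.736/0.20400 − 25.403 = 204.59 − 25.403 = 179.19 bar
Z = PV_m/(RT) = (179.19)(0.243)/((0.08314)(502)) = 43.543/41.736 = 1.043

Z ≈ 1.043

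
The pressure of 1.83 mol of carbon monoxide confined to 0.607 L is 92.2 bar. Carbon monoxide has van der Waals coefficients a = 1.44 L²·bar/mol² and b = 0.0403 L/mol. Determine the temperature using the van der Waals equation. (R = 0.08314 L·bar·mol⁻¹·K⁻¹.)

T ≈ 369.0 K

T = (P + a n²/V²)(V − nb)/(nR)
P + a n²/V² = 92.2 + (1.44)(1.83)²/(0.607)² = 105.29 bar
V − nb = 0.607 − (1.83)(0.0403) = 0.53325 L
T = (105.29)(0.53325)/((1.83)(0.08314)) = 369.0 K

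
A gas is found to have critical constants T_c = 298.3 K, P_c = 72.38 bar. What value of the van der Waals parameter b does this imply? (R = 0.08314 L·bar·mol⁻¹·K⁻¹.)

From T_c = 8a/(27Rb) and P_c = a/(27b²): b = R T_c/(8 P_c).
b = (0.08314)(298.3)/(8×72.38) = 24.801/579.04 = 0.04283 L/mol

b ≈ 0.04283 L/mol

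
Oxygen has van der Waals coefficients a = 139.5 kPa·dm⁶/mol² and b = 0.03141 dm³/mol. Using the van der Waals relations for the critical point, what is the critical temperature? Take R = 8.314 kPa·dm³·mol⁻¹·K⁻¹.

For a van der Waals gas, T_c = 8a/(27Rb).
T_c = 8×139.5/(27×8.314×0.03141) = 1116.0/7.0509 = 158.3 K

T_c ≈ 158.3 K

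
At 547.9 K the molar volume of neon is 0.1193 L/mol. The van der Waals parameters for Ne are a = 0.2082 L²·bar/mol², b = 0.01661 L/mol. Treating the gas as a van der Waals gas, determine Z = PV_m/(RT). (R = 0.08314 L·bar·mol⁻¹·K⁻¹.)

P = RT/(V_m − b) − a/V_m² = (0.08314)(547.9)/(0.1193 − 0.01661) − 0.2082/(0.1193)²
  = 45.552/0.10269 − 14.629 = 443.59 − 14.629 = 428.96 bar
Z = PV_m/(RT) = (428.96)(0.1193)/((0.08314)(547.9)) = 51.175/45.552 = 1.123

Z ≈ 1.123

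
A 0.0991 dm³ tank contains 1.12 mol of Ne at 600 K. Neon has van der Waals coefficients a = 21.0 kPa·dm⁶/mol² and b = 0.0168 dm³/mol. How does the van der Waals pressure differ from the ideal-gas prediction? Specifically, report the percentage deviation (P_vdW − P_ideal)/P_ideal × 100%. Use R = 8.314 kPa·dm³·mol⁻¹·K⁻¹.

Ideal: P_ideal = nRT/V = (1.12)(8.314)(600)/0.0991 = 56377.5 kPa
vdW: P = nRT/(V − nb) − a n²/V² = 5587.01/0.0802840 − 26.3424/0.00982081 = 69590.6 − 2682.30 = 66908.3 kPa
% deviation = (66908.3 − 56377.5)/56377.5 × 100% = 18.68%

18.68 %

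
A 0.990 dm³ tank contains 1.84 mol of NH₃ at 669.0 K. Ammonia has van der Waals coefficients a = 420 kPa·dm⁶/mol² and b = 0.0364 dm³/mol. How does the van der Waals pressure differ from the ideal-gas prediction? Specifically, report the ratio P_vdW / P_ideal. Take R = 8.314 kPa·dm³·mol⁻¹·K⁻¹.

Ideal: P_ideal = nRT/V = (1.84)(8.314)(669.0)/0.990 = 10337.6 kPa
vdW: P = nRT/(V − nb) − a n²/V² = 10234.2/0.923024 − 1421.95/0.980100 = 11087.7 − 1450.82 = 9636.9 kPa
Ratio = 9636.9/10337.6 = 0.9322

P_vdW / P_ideal ≈ 0.9322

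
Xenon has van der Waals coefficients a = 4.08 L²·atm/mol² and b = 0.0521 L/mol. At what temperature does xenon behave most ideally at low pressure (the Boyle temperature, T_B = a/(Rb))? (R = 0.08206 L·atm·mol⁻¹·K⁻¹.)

T_B ≈ 954.3 K

For a van der Waals gas the second virial coefficient B₂ = b − a/(RT) vanishes at T_B = a/(Rb).
T_B = 4.08/(0.08206×0.0521) = 4.08/0.0042753 = 954.3 K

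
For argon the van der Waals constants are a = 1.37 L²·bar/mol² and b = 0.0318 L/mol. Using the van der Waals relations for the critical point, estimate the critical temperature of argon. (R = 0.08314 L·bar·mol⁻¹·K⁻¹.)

For a van der Waals gas, T_c = 8a/(27Rb).
T_c = 8×1.37/(27×0.08314×0.0318) = 10.960/0.071384 = 153.5 K

T_c ≈ 153.5 K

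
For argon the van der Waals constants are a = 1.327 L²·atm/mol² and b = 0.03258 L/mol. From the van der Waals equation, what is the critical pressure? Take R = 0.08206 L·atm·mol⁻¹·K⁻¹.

For a van der Waals gas, P_c = a/(27b²).
P_c = 1.327/(27×(0.03258)²) = 1.327/0.028659 = 46.30 atm

P_c ≈ 46.30 atm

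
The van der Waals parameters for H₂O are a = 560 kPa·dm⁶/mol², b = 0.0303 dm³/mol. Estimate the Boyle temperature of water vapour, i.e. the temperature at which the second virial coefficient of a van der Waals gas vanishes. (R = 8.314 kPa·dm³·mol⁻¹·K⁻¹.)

For a van der Waals gas the second virial coefficient B₂ = b − a/(RT) vanishes at T_B = a/(Rb).
T_B = 560/(8.314×0.0303) = 560/0.25191 = 2223 K

T_B ≈ 2223 K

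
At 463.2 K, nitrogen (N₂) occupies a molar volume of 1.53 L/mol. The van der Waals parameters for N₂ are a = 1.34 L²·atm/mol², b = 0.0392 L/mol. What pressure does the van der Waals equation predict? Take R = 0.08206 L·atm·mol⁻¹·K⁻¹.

P = RT/(V_m − b) − a/V_m²
RT/(V_m − b) = (0.08206)(463.2)/(1.53 − 0.0392) = 38.010/1.4908 = 25.496 atm
a/V_m² = 1.34/(1.53)² = 0.57243 atm
P = 25.496 − 0.57243 = 24.92 atm

P ≈ 24.92 atm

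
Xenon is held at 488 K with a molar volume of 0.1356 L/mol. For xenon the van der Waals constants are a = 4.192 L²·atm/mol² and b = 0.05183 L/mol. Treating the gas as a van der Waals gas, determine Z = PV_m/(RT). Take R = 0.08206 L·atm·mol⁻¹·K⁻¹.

Z ≈ 0.8467

P = RT/(V_m − b) − a/V_m² = (0.08206)(488)/(0.1356 − 0.05183) − 4.192/(0.1356)²
  = 40.045/0.083770 − 227.98 = 478.04 − 227.98 = 250.06 atm
Z = PV_m/(RT) = (250.06)(0.1356)/((0.08206)(488)) = 33.908/40.045 = 0.8467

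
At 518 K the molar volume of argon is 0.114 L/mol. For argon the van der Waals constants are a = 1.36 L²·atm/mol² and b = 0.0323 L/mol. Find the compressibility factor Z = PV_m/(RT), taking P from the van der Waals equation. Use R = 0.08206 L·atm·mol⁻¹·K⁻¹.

P = RT/(V_m − b) − a/V_m² = (0.08206)(518)/(0.114 − 0.0323) − 1.36/(0.114)²
  = 42.507/0.081700 − 104.65 = 520.28 − 104.65 = 415.63 atm
Z = PV_m/(RT) = (415.63)(0.114)/((0.08206)(518)) = 47.382/42.507 = 1.115

Z ≈ 1.115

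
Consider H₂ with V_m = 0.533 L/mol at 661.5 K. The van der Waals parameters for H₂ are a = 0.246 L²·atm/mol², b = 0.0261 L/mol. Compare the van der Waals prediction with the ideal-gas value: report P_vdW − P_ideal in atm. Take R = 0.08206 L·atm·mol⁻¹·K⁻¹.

Ideal: P_ideal = RT/V_m = (0.08206)(661.5)/0.533 = 101.844 atm
vdW: P = RT/(V_m − b) − a/V_m² = 54.2827/0.506900 − 0.246/0.284089 = 107.088 − 0.865926 = 106.222 atm
ΔP = 106.222 − 101.844 = 4.38 atm

ΔP ≈ 4.38 atm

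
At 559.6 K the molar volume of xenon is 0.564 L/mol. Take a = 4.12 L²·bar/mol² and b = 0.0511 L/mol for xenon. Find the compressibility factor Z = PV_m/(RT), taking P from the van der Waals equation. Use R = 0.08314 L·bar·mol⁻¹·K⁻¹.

Z ≈ 0.9426

P = RT/(V_m − b) − a/V_m² = (0.08314)(559.6)/(0.564 − 0.0511) − 4.12/(0.564)²
  = 46.525/0.51290 − 12.952 = 90.710 − 12.952 = 77.758 bar
Z = PV_m/(RT) = (77.758)(0.564)/((0.08314)(559.6)) = 43.856/46.525 = 0.9426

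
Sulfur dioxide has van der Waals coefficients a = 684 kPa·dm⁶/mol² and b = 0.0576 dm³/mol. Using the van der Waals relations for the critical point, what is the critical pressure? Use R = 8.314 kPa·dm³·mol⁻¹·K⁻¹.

For a van der Waals gas, P_c = a/(27b²).
P_c = 684/(27×(0.0576)²) = 684/0.089580 = 7636 kPa

P_c ≈ 7636 kPa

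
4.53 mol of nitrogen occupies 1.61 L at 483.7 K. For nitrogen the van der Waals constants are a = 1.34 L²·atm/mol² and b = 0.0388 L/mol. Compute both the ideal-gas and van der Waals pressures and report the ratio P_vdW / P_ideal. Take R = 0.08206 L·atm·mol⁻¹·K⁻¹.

Ideal: P_ideal = nRT/V = (4.53)(0.08206)(483.7)/1.61 = 111.681 atm
vdW: P = nRT/(V − nb) − a n²/V² = 179.807/1.43424 − 27.4980/2.59210 = 125.367 − 10.6084 = 114.759 atm
Ratio = 114.759/111.681 = 1.028

P_vdW / P_ideal ≈ 1.028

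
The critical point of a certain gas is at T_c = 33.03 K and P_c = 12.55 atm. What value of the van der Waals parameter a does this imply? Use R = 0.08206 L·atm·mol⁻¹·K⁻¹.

a ≈ 0.2470 L²·atm/mol²

From T_c = 8a/(27Rb) and P_c = a/(27b²): a = 27 R² T_c²/(64 P_c).
a = 27×(0.08206)²×(33.03)²/(64×12.55) = 198.36/803.20 = 0.2470 L²·atm/mol²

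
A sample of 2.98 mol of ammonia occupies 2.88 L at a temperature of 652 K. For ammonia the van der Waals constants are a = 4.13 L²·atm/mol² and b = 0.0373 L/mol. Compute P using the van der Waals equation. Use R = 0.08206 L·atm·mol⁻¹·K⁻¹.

P ≈ 53.16 atm

P = nRT/(V − nb) − a n²/V²
nRT/(V − nb) = (2.98)(0.08206)(652)/(2.88 − 2.98×0.0373) = 159.44/2.7688 = 57.585 atm
a n²/V² = (4.13)(2.98)²/(2.88)² = 4.4218 atm
P = 57.585 − 4.4218 = 53.16 atm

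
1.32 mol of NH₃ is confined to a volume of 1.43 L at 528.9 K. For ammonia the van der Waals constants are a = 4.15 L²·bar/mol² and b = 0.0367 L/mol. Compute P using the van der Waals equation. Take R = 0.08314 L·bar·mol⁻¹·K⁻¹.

P = nRT/(V − nb) − a n²/V²
nRT/(V − nb) = (1.32)(0.08314)(528.9)/(1.43 − 1.32×0.0367) = 58.044/1.3816 = 42.012 bar
a n²/V² = (4.15)(1.32)²/(1.43)² = 3.5361 bar
P = 42.012 − 3.5361 = 38.48 bar

P ≈ 38.48 bar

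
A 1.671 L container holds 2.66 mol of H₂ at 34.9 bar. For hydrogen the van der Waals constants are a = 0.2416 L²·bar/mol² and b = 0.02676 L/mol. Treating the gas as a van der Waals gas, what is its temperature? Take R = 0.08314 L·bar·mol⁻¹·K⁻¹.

T = (P + a n²/V²)(V − nb)/(nR)
P + a n²/V² = 34.9 + (0.2416)(2.66)²/(1.671)² = 35.512 bar
V − nb = 1.671 − (2.66)(0.02676) = 1.5998 L
T = (35.512)(1.5998)/((2.66)(0.08314)) = 256.9 K

T ≈ 256.9 K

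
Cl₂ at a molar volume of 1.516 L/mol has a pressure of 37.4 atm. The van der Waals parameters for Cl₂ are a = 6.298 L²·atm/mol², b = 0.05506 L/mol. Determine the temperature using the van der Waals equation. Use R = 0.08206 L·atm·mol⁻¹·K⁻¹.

T = (P + a/V_m²)(V_m − b)/R
P + a/V_m² = 37.4 + 6.298/(1.516)² = 40.140 atm
V_m − b = 1.516 − 0.05506 = 1.4609 L/mol
T = (40.140)(1.4609)/0.08206 = 714.6 K

T ≈ 714.6 K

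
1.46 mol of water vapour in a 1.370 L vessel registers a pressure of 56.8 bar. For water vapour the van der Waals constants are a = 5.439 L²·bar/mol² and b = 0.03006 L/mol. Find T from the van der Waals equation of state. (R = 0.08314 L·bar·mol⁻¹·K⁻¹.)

T ≈ 688.0 K

T = (P + a n²/V²)(V − nb)/(nR)
P + a n²/V² = 56.8 + (5.439)(1.46)²/(1.370)² = 62.977 bar
V − nb = 1.370 − (1.46)(0.03006) = 1.3261 L
T = (62.977)(1.3261)/((1.46)(0.08314)) = 688.0 K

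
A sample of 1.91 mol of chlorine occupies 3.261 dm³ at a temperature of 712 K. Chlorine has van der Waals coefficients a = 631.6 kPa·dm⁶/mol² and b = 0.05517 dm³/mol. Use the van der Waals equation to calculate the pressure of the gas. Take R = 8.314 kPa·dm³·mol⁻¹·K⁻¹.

P ≈ 3366 kPa

P = nRT/(V − nb) − a n²/V²
nRT/(V − nb) = (1.91)(8.314)(712)/(3.261 − 1.91×0.05517) = 11306/3.1556 = 3582.8 kPa
a n²/V² = (631.6)(1.91)²/(3.261)² = 216.67 kPa
P = 3582.8 − 216.67 = 3366 kPa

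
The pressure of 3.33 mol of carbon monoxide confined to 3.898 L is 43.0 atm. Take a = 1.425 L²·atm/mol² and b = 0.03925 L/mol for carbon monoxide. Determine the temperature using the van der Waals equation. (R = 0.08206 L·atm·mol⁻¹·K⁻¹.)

T = (P + a n²/V²)(V − nb)/(nR)
P + a n²/V² = 43.0 + (1.425)(3.33)²/(3.898)² = 44.040 atm
V − nb = 3.898 − (3.33)(0.03925) = 3.7673 L
T = (44.040)(3.7673)/((3.33)(0.08206)) = 607.2 K

T ≈ 607.2 K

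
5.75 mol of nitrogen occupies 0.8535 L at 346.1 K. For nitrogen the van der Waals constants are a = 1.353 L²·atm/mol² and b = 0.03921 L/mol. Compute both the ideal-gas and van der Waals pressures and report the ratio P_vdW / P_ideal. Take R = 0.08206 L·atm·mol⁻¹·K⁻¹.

P_vdW / P_ideal ≈ 1.038

Ideal: P_ideal = nRT/V = (5.75)(0.08206)(346.1)/0.8535 = 191.336 atm
vdW: P = nRT/(V − nb) − a n²/V² = 163.306/0.628043 − 44.7336/0.728462 = 260.024 − 61.4083 = 198.616 atm
Ratio = 198.616/191.336 = 1.038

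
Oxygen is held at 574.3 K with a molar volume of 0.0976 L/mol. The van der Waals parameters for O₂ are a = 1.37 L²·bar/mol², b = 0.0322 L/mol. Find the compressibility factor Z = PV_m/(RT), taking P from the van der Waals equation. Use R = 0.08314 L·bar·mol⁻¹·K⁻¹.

Z ≈ 1.198

P = RT/(V_m − b) − a/V_m² = (0.08314)(574.3)/(0.0976 − 0.0322) − 1.37/(0.0976)²
  = 47.747/0.065400 − 143.82 = 730.08 − 143.82 = 586.26 bar
Z = PV_m/(RT) = (586.26)(0.0976)/((0.08314)(574.3)) = 57.219/47.747 = 1.198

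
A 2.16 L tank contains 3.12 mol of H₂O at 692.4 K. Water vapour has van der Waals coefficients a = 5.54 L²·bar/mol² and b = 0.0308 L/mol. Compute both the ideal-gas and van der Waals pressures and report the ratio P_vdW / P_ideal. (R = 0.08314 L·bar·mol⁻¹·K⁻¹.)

Ideal: P_ideal = nRT/V = (3.12)(0.08314)(692.4)/2.16 = 83.1511 bar
vdW: P = nRT/(V − nb) − a n²/V² = 179.606/2.06390 − 53.9286/4.66560 = 87.0226 − 11.5588 = 75.4638 bar
Ratio = 75.4638/83.1511 = 0.9076

P_vdW / P_ideal ≈ 0.9076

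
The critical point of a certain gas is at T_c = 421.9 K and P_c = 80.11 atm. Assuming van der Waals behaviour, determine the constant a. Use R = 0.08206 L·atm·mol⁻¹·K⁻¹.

a ≈ 6.312 L²·atm/mol²

From T_c = 8a/(27Rb) and P_c = a/(27b²): a = 27 R² T_c²/(64 P_c).
a = 27×(0.08206)²×(421.9)²/(64×80.11) = 32363/5127.0 = 6.312 L²·atm/mol²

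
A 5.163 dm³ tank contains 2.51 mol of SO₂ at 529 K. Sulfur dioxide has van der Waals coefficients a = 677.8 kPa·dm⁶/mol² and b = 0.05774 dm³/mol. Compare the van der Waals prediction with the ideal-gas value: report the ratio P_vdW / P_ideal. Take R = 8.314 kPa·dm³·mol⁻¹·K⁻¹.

P_vdW / P_ideal ≈ 0.9540

Ideal: P_ideal = nRT/V = (2.51)(8.314)(529)/5.163 = 2138.15 kPa
vdW: P = nRT/(V − nb) − a n²/V² = 11039.2/5.01807 − 4270.21/26.6566 = 2199.89 − 160.193 = 2039.70 kPa
Ratio = 2039.70/2138.15 = 0.9540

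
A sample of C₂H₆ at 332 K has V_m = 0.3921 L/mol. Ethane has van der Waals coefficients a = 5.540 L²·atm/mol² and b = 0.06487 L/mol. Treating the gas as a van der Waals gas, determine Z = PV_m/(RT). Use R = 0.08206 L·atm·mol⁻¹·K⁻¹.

Z ≈ 0.6796

P = RT/(V_m − b) − a/V_m² = (0.08206)(332)/(0.3921 − 0.06487) − 5.540/(0.3921)²
  = 27.244/0.32723 − 36.034 = 83.256 − 36.034 = 47.222 atm
Z = PV_m/(RT) = (47.222)(0.3921)/((0.08206)(332)) = 18.516/27.244 = 0.6796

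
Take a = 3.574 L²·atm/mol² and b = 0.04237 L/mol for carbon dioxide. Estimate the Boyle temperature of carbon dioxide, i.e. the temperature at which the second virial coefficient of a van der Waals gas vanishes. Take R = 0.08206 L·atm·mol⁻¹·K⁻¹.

For a van der Waals gas the second virial coefficient B₂ = b − a/(RT) vanishes at T_B = a/(Rb).
T_B = 3.574/(0.08206×0.04237) = 3.574/0.0034769 = 1028 K

T_B ≈ 1028 K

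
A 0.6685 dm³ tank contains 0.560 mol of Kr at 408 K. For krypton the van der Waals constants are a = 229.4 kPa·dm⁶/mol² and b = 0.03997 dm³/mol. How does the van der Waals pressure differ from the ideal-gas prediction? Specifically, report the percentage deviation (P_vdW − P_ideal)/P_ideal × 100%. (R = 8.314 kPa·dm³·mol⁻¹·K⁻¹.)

Ideal: P_ideal = nRT/V = (0.560)(8.314)(408)/0.6685 = 2841.56 kPa
vdW: P = nRT/(V − nb) − a n²/V² = 1899.58/0.646117 − 71.9398/0.446892 = 2939.99 − 160.978 = 2779.01 kPa
% deviation = (2779.01 − 2841.56)/2841.56 × 100% = -2.20%

-2.20 %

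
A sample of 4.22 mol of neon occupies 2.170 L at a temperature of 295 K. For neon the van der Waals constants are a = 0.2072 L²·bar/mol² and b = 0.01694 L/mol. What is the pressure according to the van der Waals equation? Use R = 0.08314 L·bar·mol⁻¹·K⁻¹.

P ≈ 48.54 bar

P = nRT/(V − nb) − a n²/V²
nRT/(V − nb) = (4.22)(0.08314)(295)/(2.170 − 4.22×0.01694) = 103.50/2.0985 = 49.321 bar
a n²/V² = (0.2072)(4.22)²/(2.170)² = 0.78360 bar
P = 49.321 − 0.78360 = 48.54 bar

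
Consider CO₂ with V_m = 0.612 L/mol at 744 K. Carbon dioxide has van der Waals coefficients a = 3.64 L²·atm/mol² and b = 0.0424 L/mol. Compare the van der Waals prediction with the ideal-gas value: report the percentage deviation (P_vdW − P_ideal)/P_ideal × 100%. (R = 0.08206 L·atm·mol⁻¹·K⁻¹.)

-2.30 %

Ideal: P_ideal = RT/V_m = (0.08206)(744)/0.612 = 99.7592 atm
vdW: P = RT/(V_m − b) − a/V_m² = 61.0526/0.569600 − 3.64/0.374544 = 107.185 − 9.71848 = 97.467 atm
% deviation = (97.467 − 99.7592)/99.7592 × 100% = -2.30%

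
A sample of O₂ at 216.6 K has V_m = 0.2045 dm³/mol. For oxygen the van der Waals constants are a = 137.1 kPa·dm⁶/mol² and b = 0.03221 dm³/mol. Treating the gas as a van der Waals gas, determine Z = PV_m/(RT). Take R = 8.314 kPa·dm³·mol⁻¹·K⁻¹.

Z ≈ 0.8147

P = RT/(V_m − b) − a/V_m² = (8.314)(216.6)/(0.2045 − 0.03221) − 137.1/(0.2045)²
  = 1800.8/0.17229 − 3278.3 = 10452 − 3278.3 = 7174 kPa
Z = PV_m/(RT) = (7174)(0.2045)/((8.314)(216.6)) = 1467.1/1800.8 = 0.8147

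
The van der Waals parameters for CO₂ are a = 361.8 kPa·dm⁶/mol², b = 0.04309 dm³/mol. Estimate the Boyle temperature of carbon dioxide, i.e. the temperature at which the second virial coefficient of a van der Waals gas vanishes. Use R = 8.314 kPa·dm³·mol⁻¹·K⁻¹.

T_B ≈ 1010 K

For a van der Waals gas the second virial coefficient B₂ = b − a/(RT) vanishes at T_B = a/(Rb).
T_B = 361.8/(8.314×0.04309) = 361.8/0.35825 = 1010 K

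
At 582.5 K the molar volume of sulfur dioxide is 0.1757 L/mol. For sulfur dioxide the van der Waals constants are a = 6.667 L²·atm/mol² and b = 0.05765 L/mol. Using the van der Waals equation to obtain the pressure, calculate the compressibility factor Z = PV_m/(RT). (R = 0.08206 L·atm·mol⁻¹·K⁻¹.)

P = RT/(V_m − b) − a/V_m² = (0.08206)(582.5)/(0.1757 − 0.05765) − 6.667/(0.1757)²
  = 47.800/0.11805 − 215.97 = 404.91 − 215.97 = 188.94 atm
Z = PV_m/(RT) = (188.94)(0.1757)/((0.08206)(582.5)) = 33.197/47.800 = 0.6945

Z ≈ 0.6945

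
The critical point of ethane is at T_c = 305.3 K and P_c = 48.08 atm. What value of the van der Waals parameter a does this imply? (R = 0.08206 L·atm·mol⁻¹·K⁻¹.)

a ≈ 5.507 L²·atm/mol²

From T_c = 8a/(27Rb) and P_c = a/(27b²): a = 27 R² T_c²/(64 P_c).
a = 27×(0.08206)²×(305.3)²/(64×48.08) = 16947/3077.1 = 5.507 L²·atm/mol²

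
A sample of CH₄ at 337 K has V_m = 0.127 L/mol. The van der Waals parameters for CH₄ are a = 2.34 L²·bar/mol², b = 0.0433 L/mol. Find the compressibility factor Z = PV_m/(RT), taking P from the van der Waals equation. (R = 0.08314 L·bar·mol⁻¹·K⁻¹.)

Z ≈ 0.8597

P = RT/(V_m − b) − a/V_m² = (0.08314)(337)/(0.127 − 0.0433) − 2.34/(0.127)²
  = 28.018/0.083700 − 145.08 = 334.74 − 145.08 = 189.66 bar
Z = PV_m/(RT) = (189.66)(0.127)/((0.08314)(337)) = 24.087/28.018 = 0.8597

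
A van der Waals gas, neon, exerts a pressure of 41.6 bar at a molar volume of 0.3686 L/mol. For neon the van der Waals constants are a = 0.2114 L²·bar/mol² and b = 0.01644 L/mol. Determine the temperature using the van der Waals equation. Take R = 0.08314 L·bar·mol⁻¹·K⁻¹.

T ≈ 182.8 K

T = (P + a/V_m²)(V_m − b)/R
P + a/V_m² = 41.6 + 0.2114/(0.3686)² = 43.156 bar
V_m − b = 0.3686 − 0.01644 = 0.35216 L/mol
T = (43.156)(0.35216)/0.08314 = 182.8 K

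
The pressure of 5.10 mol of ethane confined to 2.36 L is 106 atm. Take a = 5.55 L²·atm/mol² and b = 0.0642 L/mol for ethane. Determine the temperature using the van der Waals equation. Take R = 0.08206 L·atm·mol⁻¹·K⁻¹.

T = (P + a n²/V²)(V − nb)/(nR)
P + a n²/V² = 106 + (5.55)(5.10)²/(2.36)² = 131.92 atm
V − nb = 2.36 − (5.10)(0.0642) = 2.0326 L
T = (131.92)(2.0326)/((5.10)(0.08206)) = 640.7 K

T ≈ 640.7 K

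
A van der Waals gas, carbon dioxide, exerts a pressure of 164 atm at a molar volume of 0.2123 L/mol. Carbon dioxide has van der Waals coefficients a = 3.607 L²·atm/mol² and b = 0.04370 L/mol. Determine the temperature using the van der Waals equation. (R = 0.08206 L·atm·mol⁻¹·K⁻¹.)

T = (P + a/V_m²)(V_m − b)/R
P + a/V_m² = 164 + 3.607/(0.2123)² = 244.03 atm
V_m − b = 0.2123 − 0.04370 = 0.16860 L/mol
T = (244.03)(0.16860)/0.08206 = 501.4 K

T ≈ 501.4 K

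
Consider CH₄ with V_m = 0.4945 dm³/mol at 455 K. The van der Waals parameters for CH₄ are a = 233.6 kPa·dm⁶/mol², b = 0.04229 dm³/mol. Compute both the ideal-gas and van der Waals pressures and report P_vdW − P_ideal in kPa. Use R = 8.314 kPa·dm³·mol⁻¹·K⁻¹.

ΔP ≈ -239.9 kPa

Ideal: P_ideal = RT/V_m = (8.314)(455)/0.4945 = 7649.89 kPa
vdW: P = RT/(V_m − b) − a/V_m² = 3782.87/0.452210 − 233.6/0.244530 = 8365.29 − 955.302 = 7409.99 kPa
ΔP = 7409.99 − 7649.89 = -239.9 kPa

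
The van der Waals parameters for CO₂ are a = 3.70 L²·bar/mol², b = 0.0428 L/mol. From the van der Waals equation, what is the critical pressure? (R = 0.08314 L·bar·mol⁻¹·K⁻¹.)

For a van der Waals gas, P_c = a/(27b²).
P_c = 3.70/(27×(0.0428)²) = 3.70/0.049460 = 74.81 bar

P_c ≈ 74.81 bar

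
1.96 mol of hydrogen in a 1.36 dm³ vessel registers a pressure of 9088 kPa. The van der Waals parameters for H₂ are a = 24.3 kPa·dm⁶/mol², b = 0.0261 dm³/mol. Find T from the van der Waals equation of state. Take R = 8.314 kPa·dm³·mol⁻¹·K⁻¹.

T = (P + a n²/V²)(V − nb)/(nR)
P + a n²/V² = 9088 + (24.3)(1.96)²/(1.36)² = 9138.5 kPa
V − nb = 1.36 − (1.96)(0.0261) = 1.3088 dm³
T = (9138.5)(1.3088)/((1.96)(8.314)) = 734.0 K

T ≈ 734.0 K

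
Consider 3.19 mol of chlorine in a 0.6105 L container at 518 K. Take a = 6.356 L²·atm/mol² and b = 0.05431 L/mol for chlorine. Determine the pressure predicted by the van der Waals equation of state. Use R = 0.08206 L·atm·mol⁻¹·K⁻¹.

P = nRT/(V − nb) − a n²/V²
nRT/(V − nb) = (3.19)(0.08206)(518)/(0.6105 − 3.19×0.05431) = 135.60/0.43725 = 310.12 atm
a n²/V² = (6.356)(3.19)²/(0.6105)² = 173.54 atm
P = 310.12 − 173.54 = 136.6 atm

P ≈ 136.6 atm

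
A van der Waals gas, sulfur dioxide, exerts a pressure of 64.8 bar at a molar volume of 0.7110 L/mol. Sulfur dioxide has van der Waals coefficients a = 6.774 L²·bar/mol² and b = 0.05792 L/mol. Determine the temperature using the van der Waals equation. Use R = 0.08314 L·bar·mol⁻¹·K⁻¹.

T = (P + a/V_m²)(V_m − b)/R
P + a/V_m² = 64.8 + 6.774/(0.7110)² = 78.200 bar
V_m − b = 0.7110 − 0.05792 = 0.65308 L/mol
T = (78.200)(0.65308)/0.08314 = 614.3 K

T ≈ 614.3 K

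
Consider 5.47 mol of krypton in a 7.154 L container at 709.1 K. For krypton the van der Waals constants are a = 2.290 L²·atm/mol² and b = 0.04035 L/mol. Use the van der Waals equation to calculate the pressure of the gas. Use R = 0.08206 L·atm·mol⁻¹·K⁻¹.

P ≈ 44.57 atm

P = nRT/(V − nb) − a n²/V²
nRT/(V − nb) = (5.47)(0.08206)(709.1)/(7.154 − 5.47×0.04035) = 318.29/6.9333 = 45.907 atm
a n²/V² = (2.290)(5.47)²/(7.154)² = 1.3388 atm
P = 45.907 − 1.3388 = 44.57 atm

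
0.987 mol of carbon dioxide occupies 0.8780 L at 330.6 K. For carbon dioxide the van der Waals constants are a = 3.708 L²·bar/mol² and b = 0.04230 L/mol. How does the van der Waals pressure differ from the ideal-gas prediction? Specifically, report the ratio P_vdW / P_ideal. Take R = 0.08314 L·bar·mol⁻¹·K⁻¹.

Ideal: P_ideal = nRT/V = (0.987)(0.08314)(330.6)/0.8780 = 30.8984 bar
vdW: P = nRT/(V − nb) − a n²/V² = 27.1288/0.836250 − 3.61222/0.770884 = 32.4410 − 4.68582 = 27.7552 bar
Ratio = 27.7552/30.8984 = 0.8983

P_vdW / P_ideal ≈ 0.8983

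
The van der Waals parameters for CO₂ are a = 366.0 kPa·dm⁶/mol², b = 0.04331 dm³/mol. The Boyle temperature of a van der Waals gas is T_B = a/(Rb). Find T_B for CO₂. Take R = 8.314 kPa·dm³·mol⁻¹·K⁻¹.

For a van der Waals gas the second virial coefficient B₂ = b − a/(RT) vanishes at T_B = a/(Rb).
T_B = 366.0/(8.314×0.04331) = 366.0/0.36008 = 1016 K

T_B ≈ 1016 K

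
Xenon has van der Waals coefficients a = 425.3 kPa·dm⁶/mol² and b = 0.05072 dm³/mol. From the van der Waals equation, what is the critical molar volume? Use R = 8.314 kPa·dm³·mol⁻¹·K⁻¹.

V_m,c ≈ 0.1522 dm³/mol

For a van der Waals gas, V_m,c = 3b.
V_m,c = 3×0.05072 = 0.1522 dm³/mol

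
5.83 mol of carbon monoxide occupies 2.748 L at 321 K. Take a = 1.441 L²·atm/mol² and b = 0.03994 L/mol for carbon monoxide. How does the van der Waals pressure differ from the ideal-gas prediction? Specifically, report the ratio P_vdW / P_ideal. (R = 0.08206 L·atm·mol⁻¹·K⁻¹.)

P_vdW / P_ideal ≈ 0.9765

Ideal: P_ideal = nRT/V = (5.83)(0.08206)(321)/2.748 = 55.8841 atm
vdW: P = nRT/(V − nb) − a n²/V² = 153.570/2.51515 − 48.9780/7.55150 = 61.0580 − 6.48586 = 54.5721 atm
Ratio = 54.5721/55.8841 = 0.9765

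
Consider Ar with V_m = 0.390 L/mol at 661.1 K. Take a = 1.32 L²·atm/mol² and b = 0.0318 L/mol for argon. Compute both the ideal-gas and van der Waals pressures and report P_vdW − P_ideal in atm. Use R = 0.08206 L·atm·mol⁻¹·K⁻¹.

Ideal: P_ideal = RT/V_m = (0.08206)(661.1)/0.390 = 139.102 atm
vdW: P = RT/(V_m − b) − a/V_m² = 54.2499/0.358200 − 1.32/0.152100 = 151.451 − 8.67850 = 142.773 atm
ΔP = 142.773 − 139.102 = 3.67 atm

ΔP ≈ 3.67 atm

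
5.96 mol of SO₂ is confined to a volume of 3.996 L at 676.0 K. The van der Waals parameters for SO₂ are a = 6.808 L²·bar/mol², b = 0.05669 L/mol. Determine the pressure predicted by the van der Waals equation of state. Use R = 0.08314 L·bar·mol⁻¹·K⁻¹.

P ≈ 76.42 bar

P = nRT/(V − nb) − a n²/V²
nRT/(V − nb) = (5.96)(0.08314)(676.0)/(3.996 − 5.96×0.05669) = 334.97/3.6581 = 91.569 bar
a n²/V² = (6.808)(5.96)²/(3.996)² = 15.145 bar
P = 91.569 − 15.145 = 76.42 bar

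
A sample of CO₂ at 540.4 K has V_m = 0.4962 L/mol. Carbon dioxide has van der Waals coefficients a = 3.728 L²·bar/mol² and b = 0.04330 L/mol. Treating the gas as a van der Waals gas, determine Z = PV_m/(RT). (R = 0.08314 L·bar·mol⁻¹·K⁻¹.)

Z ≈ 0.9284

P = RT/(V_m − b) − a/V_m² = (0.08314)(540.4)/(0.4962 − 0.04330) − 3.728/(0.4962)²
  = 44.929/0.45290 − 15.141 = 99.203 − 15.141 = 84.062 bar
Z = PV_m/(RT) = (84.062)(0.4962)/((0.08314)(540.4)) = 41.712/44.929 = 0.9284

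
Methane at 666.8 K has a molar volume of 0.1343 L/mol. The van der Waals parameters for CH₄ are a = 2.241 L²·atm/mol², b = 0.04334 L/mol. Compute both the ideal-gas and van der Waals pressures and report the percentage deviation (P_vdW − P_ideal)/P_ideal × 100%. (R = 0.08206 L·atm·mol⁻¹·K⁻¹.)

17.15 %

Ideal: P_ideal = RT/V_m = (0.08206)(666.8)/0.1343 = 407.428 atm
vdW: P = RT/(V_m − b) − a/V_m² = 54.7176/0.0909600 − 2.241/0.0180365 = 601.557 − 124.248 = 477.309 atm
% deviation = (477.309 − 407.428)/407.428 × 100% = 17.15%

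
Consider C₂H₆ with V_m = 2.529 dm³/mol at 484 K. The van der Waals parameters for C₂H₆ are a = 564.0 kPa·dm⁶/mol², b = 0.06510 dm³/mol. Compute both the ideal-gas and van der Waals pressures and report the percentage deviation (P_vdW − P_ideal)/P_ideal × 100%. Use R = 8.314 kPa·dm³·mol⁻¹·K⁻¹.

-2.90 %

Ideal: P_ideal = RT/V_m = (8.314)(484)/2.529 = 1591.13 kPa
vdW: P = RT/(V_m − b) − a/V_m² = 4023.98/2.46390 − 564.0/6.39584 = 1633.18 − 88.1823 = 1545.00 kPa
% deviation = (1545.00 − 1591.13)/1591.13 × 100% = -2.90%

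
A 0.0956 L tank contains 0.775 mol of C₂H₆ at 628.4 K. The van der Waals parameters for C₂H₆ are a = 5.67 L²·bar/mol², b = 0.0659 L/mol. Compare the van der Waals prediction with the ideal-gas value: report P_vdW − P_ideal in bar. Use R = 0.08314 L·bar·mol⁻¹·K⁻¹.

ΔP ≈ 113.2 bar

Ideal: P_ideal = nRT/V = (0.775)(0.08314)(628.4)/0.0956 = 423.536 bar
vdW: P = nRT/(V − nb) − a n²/V² = 40.4900/0.0445275 − 3.40554/0.00913936 = 909.326 − 372.623 = 536.703 bar
ΔP = 536.703 − 423.536 = 113.2 bar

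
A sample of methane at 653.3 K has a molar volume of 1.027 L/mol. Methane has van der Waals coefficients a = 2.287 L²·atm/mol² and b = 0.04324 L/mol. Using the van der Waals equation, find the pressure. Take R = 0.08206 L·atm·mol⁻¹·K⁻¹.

P ≈ 52.33 atm

P = RT/(V_m − b) − a/V_m²
RT/(V_m − b) = (0.08206)(653.3)/(1.027 − 0.04324) = 53.610/0.98376 = 54.495 atm
a/V_m² = 2.287/(1.027)² = 2.1683 atm
P = 54.495 − 2.1683 = 52.33 atm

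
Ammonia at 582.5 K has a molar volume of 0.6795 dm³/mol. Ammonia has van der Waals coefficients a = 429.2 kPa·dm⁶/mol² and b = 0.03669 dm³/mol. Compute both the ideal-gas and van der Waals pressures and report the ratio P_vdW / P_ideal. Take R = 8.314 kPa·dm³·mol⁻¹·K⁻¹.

Ideal: P_ideal = RT/V_m = (8.314)(582.5)/0.6795 = 7127.16 kPa
vdW: P = RT/(V_m − b) − a/V_m² = 4842.91/0.642810 − 429.2/0.461720 = 7533.97 − 929.568 = 6604.40 kPa
Ratio = 6604.40/7127.16 = 0.9267

P_vdW / P_ideal ≈ 0.9267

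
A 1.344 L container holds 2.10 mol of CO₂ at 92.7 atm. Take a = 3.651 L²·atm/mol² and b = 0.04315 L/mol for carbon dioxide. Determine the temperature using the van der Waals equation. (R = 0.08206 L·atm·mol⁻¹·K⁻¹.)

T ≈ 739.1 K

T = (P + a n²/V²)(V − nb)/(nR)
P + a n²/V² = 92.7 + (3.651)(2.10)²/(1.344)² = 101.61 atm
V − nb = 1.344 − (2.10)(0.04315) = 1.2534 L
T = (101.61)(1.2534)/((2.10)(0.08206)) = 739.1 K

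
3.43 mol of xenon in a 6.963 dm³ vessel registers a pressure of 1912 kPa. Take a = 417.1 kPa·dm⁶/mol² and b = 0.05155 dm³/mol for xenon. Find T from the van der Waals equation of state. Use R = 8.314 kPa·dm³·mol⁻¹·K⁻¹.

T ≈ 479.1 K

T = (P + a n²/V²)(V − nb)/(nR)
P + a n²/V² = 1912 + (417.1)(3.43)²/(6.963)² = 2013.2 kPa
V − nb = 6.963 − (3.43)(0.05155) = 6.7862 dm³
T = (2013.2)(6.7862)/((3.43)(8.314)) = 479.1 K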